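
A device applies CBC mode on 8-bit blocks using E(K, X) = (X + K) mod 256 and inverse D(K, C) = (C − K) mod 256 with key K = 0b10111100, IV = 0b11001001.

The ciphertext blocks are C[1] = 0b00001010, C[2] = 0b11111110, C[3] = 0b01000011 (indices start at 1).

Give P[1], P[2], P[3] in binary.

CBC decryption: P_i = D(K, C_i) ⊕ C_{i−1}, with C_{0} = IV.
P[1]: D(K, 0b00001010) = 0b01001110; 0b01001110 ⊕ 0b11001001 = 0b10000111.
P[2]: D(K, 0b11111110) = 0b01000010; 0b01000010 ⊕ 0b00001010 = 0b01001000.
P[3]: D(K, 0b01000011) = 0b10000111; 0b10000111 ⊕ 0b11111110 = 0b01111001.

P[1] = 0b10000111, P[2] = 0b01001000, P[3] = 0b01111001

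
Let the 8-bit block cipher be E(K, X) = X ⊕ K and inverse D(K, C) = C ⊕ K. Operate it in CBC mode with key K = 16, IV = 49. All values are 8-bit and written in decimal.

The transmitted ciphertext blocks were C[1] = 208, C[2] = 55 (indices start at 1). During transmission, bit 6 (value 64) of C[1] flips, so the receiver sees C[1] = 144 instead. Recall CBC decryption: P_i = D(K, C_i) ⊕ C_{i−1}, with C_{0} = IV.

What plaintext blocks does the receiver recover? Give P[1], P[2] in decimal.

Only C[1] changed, to 144. In CBC, a change in C_i garbles P_i and flips the same bit in P_{i+1}. Decrypting the received ciphertext:
P[1]: D(K, 144) = 128; 128 ⊕ 49 = 177.
P[2]: D(K, 55) = 39; 39 ⊕ 144 = 183.
Blocks that differ from the original plaintext: P[1], P[2].

P[1] = 177, P[2] = 183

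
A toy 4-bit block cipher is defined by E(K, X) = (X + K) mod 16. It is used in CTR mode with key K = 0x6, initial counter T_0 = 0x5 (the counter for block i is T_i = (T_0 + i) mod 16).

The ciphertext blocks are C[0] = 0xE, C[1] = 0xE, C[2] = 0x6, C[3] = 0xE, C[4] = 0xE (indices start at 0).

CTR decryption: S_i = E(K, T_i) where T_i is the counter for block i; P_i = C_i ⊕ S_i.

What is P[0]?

P[0] = 0x5

P[0]: T = 0x5, S = E(K, T) = 0xB; 0xE ⊕ 0xB = 0x5.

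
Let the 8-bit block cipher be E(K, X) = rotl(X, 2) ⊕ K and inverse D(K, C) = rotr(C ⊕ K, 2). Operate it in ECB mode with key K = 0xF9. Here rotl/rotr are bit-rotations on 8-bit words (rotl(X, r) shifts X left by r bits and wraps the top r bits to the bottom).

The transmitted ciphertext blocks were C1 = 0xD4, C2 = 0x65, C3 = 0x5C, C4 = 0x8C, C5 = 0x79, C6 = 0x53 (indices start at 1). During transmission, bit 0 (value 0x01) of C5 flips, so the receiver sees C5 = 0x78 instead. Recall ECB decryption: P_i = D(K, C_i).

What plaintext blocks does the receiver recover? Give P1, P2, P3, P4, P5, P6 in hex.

Only C5 changed, to 0x78. In ECB, a change in C_i affects only P_i. Decrypting the received ciphertext:
P1: D(K, 0xD4) = 0x4B.
P2: D(K, 0x65) = 0x27.
P3: D(K, 0x5C) = 0x69.
P4: D(K, 0x8C) = 0x5D.
P5: D(K, 0x78) = 0x60.
P6: D(K, 0x53) = 0xAA.
Blocks that differ from the original plaintext: P5.

P1 = 0x4B, P2 = 0x27, P3 = 0x69, P4 = 0x5D, P5 = 0x60, P6 = 0xAA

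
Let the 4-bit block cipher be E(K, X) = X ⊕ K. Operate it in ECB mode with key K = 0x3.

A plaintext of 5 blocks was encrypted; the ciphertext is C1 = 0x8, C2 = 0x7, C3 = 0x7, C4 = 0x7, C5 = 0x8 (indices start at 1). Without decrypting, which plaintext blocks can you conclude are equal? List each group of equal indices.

P1 = P5; P2 = P3 = P4

ECB encrypts each block independently with the same key, so equal ciphertext blocks imply equal plaintext blocks.
C1 = C5 = 0x8, so P1 = P5.
C2 = C3 = C4 = 0x7, so P2 = P3 = P4.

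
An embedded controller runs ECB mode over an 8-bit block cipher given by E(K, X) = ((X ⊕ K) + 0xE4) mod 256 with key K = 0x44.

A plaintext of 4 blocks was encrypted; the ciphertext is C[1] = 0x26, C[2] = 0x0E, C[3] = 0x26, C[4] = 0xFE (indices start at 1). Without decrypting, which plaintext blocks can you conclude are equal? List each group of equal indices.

P[1] = P[3]

ECB encrypts each block independently with the same key, so equal ciphertext blocks imply equal plaintext blocks.
C[1] = C[3] = 0x26, so P[1] = P[3].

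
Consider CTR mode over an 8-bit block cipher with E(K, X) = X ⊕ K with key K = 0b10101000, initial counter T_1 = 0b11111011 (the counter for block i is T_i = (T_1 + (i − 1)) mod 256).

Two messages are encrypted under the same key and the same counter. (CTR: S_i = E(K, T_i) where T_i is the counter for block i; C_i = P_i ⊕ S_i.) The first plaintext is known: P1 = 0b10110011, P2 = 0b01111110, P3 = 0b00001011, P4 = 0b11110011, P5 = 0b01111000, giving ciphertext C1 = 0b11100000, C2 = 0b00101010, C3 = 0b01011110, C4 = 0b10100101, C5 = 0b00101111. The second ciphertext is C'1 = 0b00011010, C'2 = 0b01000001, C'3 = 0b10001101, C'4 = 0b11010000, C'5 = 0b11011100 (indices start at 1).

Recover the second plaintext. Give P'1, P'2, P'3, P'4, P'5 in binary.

P'1 = 0b01001001, P'2 = 0b00010101, P'3 = 0b11011000, P'4 = 0b10000110, P'5 = 0b10001011

In CTR with a reused counter, both messages share the same keystream S_i, so C_i ⊕ C'_i = P_i ⊕ P'_i and thus P'_i = P_i ⊕ C_i ⊕ C'_i.
P'1: 0b10110011 ⊕ 0b11100000 ⊕ 0b00011010 = 0b01001001.
P'2: 0b01111110 ⊕ 0b00101010 ⊕ 0b01000001 = 0b00010101.
P'3: 0b00001011 ⊕ 0b01011110 ⊕ 0b10001101 = 0b11011000.
P'4: 0b11110011 ⊕ 0b10100101 ⊕ 0b11010000 = 0b10000110.
P'5: 0b01111000 ⊕ 0b00101111 ⊕ 0b11011100 = 0b10001011.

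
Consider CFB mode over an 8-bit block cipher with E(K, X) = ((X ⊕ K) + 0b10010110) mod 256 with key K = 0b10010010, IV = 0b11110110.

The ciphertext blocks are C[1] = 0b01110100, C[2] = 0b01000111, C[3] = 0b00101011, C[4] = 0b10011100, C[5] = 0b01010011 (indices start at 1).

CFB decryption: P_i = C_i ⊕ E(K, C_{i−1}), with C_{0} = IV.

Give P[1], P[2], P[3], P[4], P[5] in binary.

P[1] = 0b10001110, P[2] = 0b00111011, P[3] = 0b01000000, P[4] = 0b11010011, P[5] = 0b11110111

P[1]: E(K, 0b11110110) = 0b11111010; 0b01110100 ⊕ 0b11111010 = 0b10001110.
P[2]: E(K, 0b01110100) = 0b01111100; 0b01000111 ⊕ 0b01111100 = 0b00111011.
P[3]: E(K, 0b01000111) = 0b01101011; 0b00101011 ⊕ 0b01101011 = 0b01000000.
P[4]: E(K, 0b00101011) = 0b01001111; 0b10011100 ⊕ 0b01001111 = 0b11010011.
P[5]: E(K, 0b10011100) = 0b10100100; 0b01010011 ⊕ 0b10100100 = 0b11110111.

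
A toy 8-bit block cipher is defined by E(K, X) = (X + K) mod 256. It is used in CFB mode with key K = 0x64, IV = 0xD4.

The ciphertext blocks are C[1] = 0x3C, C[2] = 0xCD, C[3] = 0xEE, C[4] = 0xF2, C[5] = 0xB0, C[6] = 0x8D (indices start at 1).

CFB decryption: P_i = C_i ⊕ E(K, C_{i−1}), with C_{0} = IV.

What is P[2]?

P[2] = 0x6D

P[2]: E(K, 0x3C) = 0xA0; 0xCD ⊕ 0xA0 = 0x6D.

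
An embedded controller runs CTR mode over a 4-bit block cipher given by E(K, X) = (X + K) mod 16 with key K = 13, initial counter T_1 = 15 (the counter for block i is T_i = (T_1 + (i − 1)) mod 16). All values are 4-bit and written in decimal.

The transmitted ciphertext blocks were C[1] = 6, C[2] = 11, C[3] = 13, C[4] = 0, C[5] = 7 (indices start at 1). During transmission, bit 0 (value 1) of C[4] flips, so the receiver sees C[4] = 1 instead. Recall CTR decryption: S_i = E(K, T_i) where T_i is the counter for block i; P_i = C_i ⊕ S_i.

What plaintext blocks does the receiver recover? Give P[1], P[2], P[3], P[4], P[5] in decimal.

Only C[4] changed, to 1. In CTR, a change in C_i flips the same bit in P_i only; the keystream is unaffected. Decrypting the received ciphertext:
P[1]: T = 15, S = E(K, T) = 12; 6 ⊕ 12 = 10.
P[2]: T = 0, S = E(K, T) = 13; 11 ⊕ 13 = 6.
P[3]: T = 1, S = E(K, T) = 14; 13 ⊕ 14 = 3.
P[4]: T = 2, S = E(K, T) = 15; 1 ⊕ 15 = 14.
P[5]: T = 3, S = E(K, T) = 0; 7 ⊕ 0 = 7.
Blocks that differ from the original plaintext: P[4].

P[1] = 10, P[2] = 6, P[3] = 3, P[4] = 14, P[5] = 7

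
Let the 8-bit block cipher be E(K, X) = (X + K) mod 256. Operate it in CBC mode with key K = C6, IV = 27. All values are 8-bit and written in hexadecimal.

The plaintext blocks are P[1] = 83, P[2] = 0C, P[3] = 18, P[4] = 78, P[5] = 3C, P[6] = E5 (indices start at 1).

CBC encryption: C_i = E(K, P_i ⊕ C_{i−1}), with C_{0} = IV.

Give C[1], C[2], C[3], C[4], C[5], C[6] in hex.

C[1]: P[1] ⊕ 27 = A4; E(K, A4) = 6A.
C[2]: P[2] ⊕ 6A = 66; E(K, 66) = 2C.
C[3]: P[3] ⊕ 2C = 34; E(K, 34) = FA.
C[4]: P[4] ⊕ FA = 82; E(K, 82) = 48.
C[5]: P[5] ⊕ 48 = 74; E(K, 74) = 3A.
C[6]: P[6] ⊕ 3A = DF; E(K, DF) = A5.

C[1] = 6A, C[2] = 2C, C[3] = FA, C[4] = 48, C[5] = 3A, C[6] = A5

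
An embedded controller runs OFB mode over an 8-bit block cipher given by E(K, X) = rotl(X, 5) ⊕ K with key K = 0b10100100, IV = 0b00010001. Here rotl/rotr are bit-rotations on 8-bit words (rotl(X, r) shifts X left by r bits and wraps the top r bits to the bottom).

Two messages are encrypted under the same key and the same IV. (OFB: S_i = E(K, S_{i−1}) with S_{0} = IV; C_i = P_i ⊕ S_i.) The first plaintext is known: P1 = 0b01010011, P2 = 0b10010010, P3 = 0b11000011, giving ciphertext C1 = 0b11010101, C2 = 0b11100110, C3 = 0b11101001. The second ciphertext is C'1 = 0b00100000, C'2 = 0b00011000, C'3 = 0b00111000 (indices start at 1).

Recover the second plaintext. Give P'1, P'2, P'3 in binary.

In OFB with a reused IV, both messages share the same keystream S_i, so C_i ⊕ C'_i = P_i ⊕ P'_i and thus P'_i = P_i ⊕ C_i ⊕ C'_i.
P'1: 0b01010011 ⊕ 0b11010101 ⊕ 0b00100000 = 0b10100110.
P'2: 0b10010010 ⊕ 0b11100110 ⊕ 0b00011000 = 0b01101100.
P'3: 0b11000011 ⊕ 0b11101001 ⊕ 0b00111000 = 0b00010010.

P'1 = 0b10100110, P'2 = 0b01101100, P'3 = 0b00010010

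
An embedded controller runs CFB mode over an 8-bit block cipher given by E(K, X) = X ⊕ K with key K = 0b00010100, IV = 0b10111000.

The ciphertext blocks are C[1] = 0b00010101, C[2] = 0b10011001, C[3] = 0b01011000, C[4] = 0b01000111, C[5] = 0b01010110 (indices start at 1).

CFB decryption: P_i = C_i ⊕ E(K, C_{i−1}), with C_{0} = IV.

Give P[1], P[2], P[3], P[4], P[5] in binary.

P[1] = 0b10111001, P[2] = 0b10011000, P[3] = 0b11010101, P[4] = 0b00001011, P[5] = 0b00000101

P[1]: E(K, 0b10111000) = 0b10101100; 0b00010101 ⊕ 0b10101100 = 0b10111001.
P[2]: E(K, 0b00010101) = 0b00000001; 0b10011001 ⊕ 0b00000001 = 0b10011000.
P[3]: E(K, 0b10011001) = 0b10001101; 0b01011000 ⊕ 0b10001101 = 0b11010101.
P[4]: E(K, 0b01011000) = 0b01001100; 0b01000111 ⊕ 0b01001100 = 0b00001011.
P[5]: E(K, 0b01000111) = 0b01010011; 0b01010110 ⊕ 0b01010011 = 0b00000101.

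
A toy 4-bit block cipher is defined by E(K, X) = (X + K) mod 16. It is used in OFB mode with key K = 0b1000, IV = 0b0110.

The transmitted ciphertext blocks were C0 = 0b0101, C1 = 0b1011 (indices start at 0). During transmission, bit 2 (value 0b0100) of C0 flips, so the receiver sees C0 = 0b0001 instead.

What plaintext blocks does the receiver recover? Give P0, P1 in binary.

OFB decryption: S_i = E(K, S_{i−1}) with S_{−1} = IV; P_i = C_i ⊕ S_i.
Only C0 changed, to 0b0001. In OFB, a change in C_i flips the same bit in P_i only; the keystream is unaffected. Decrypting the received ciphertext:
P0: S = E(K, 0b0110) = 0b1110; 0b0001 ⊕ 0b1110 = 0b1111.
P1: S = E(K, 0b1110) = 0b0110; 0b1011 ⊕ 0b0110 = 0b1101.
Blocks that differ from the original plaintext: P0.

P0 = 0b1111, P1 = 0b1101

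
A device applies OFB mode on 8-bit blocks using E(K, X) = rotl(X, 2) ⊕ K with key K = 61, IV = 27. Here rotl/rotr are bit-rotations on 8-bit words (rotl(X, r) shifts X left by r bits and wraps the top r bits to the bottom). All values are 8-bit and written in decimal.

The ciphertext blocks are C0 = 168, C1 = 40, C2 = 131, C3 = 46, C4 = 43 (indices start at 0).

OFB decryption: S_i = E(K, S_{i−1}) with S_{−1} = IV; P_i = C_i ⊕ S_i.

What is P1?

P0: S = E(K, 27) = 81; 168 ⊕ 81 = 249.
P1: S = E(K, 81) = 120; 40 ⊕ 120 = 80.

P1 = 80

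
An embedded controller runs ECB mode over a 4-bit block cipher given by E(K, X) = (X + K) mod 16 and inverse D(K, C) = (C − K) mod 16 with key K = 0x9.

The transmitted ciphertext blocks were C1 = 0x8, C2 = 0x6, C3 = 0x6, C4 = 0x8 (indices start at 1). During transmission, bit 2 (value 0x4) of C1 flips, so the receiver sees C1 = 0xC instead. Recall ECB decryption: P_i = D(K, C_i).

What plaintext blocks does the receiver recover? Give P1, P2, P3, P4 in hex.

Only C1 changed, to 0xC. In ECB, a change in C_i affects only P_i. Decrypting the received ciphertext:
P1: D(K, 0xC) = 0x3.
P2: D(K, 0x6) = 0xD.
P3: D(K, 0x6) = 0xD.
P4: D(K, 0x8) = 0xF.
Blocks that differ from the original plaintext: P1.

P1 = 0x3, P2 = 0xD, P3 = 0xD, P4 = 0xF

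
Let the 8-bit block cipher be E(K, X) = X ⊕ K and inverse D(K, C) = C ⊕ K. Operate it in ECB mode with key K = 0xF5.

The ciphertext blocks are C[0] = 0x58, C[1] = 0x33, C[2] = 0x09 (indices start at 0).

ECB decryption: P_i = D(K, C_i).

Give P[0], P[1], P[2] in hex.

P[0]: D(K, 0x58) = 0xAD.
P[1]: D(K, 0x33) = 0xC6.
P[2]: D(K, 0x09) = 0xFC.

P[0] = 0xAD, P[1] = 0xC6, P[2] = 0xFC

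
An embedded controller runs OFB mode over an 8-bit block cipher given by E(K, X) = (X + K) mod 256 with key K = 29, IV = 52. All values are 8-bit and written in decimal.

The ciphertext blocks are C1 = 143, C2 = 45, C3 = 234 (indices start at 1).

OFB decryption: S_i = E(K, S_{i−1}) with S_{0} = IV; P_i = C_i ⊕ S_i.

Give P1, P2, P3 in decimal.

P1: S = E(K, 52) = 81; 143 ⊕ 81 = 222.
P2: S = E(K, 81) = 110; 45 ⊕ 110 = 67.
P3: S = E(K, 110) = 139; 234 ⊕ 139 = 97.

P1 = 222, P2 = 67, P3 = 97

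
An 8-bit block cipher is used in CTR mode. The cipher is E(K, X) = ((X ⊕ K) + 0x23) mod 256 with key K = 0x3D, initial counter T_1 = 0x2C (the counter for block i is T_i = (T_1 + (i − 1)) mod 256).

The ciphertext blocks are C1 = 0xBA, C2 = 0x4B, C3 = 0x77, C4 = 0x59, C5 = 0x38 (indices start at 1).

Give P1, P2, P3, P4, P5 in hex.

CTR decryption: S_i = E(K, T_i) where T_i is the counter for block i; P_i = C_i ⊕ S_i.
P1: T = 0x2C, S = E(K, T) = 0x34; 0xBA ⊕ 0x34 = 0x8E.
P2: T = 0x2D, S = E(K, T) = 0x33; 0x4B ⊕ 0x33 = 0x78.
P3: T = 0x2E, S = E(K, T) = 0x36; 0x77 ⊕ 0x36 = 0x41.
P4: T = 0x2F, S = E(K, T) = 0x35; 0x59 ⊕ 0x35 = 0x6C.
P5: T = 0x30, S = E(K, T) = 0x30; 0x38 ⊕ 0x30 = 0x08.

P1 = 0x8E, P2 = 0x78, P3 = 0x41, P4 = 0x6C, P5 = 0x08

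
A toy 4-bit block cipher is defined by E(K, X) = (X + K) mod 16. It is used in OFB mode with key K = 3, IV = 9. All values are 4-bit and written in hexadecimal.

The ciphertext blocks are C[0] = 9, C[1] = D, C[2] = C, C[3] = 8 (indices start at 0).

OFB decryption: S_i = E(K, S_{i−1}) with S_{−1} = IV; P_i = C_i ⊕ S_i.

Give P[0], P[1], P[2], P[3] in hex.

P[0]: S = E(K, 9) = C; 9 ⊕ C = 5.
P[1]: S = E(K, C) = F; D ⊕ F = 2.
P[2]: S = E(K, F) = 2; C ⊕ 2 = E.
P[3]: S = E(K, 2) = 5; 8 ⊕ 5 = D.

P[0] = 5, P[1] = 2, P[2] = E, P[3] = D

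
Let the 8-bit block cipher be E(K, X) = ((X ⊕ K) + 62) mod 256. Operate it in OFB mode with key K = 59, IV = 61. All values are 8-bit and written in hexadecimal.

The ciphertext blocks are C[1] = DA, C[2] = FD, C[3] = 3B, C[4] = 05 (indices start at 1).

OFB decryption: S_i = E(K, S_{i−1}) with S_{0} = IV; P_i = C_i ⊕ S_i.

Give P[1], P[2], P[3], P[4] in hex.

P[1] = 40, P[2] = D8, P[3] = E5, P[4] = EC

P[1]: S = E(K, 61) = 9A; DA ⊕ 9A = 40.
P[2]: S = E(K, 9A) = 25; FD ⊕ 25 = D8.
P[3]: S = E(K, 25) = DE; 3B ⊕ DE = E5.
P[4]: S = E(K, DE) = E9; 05 ⊕ E9 = EC.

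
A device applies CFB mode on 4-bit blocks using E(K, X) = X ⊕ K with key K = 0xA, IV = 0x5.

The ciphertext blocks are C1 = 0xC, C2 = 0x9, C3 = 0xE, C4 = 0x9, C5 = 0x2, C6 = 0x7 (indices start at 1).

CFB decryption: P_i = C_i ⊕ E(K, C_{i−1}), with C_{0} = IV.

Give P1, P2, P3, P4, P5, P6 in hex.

P1: E(K, 0x5) = 0xF; 0xC ⊕ 0xF = 0x3.
P2: E(K, 0xC) = 0x6; 0x9 ⊕ 0x6 = 0xF.
P3: E(K, 0x9) = 0x3; 0xE ⊕ 0x3 = 0xD.
P4: E(K, 0xE) = 0x4; 0x9 ⊕ 0x4 = 0xD.
P5: E(K, 0x9) = 0x3; 0x2 ⊕ 0x3 = 0x1.
P6: E(K, 0x2) = 0x8; 0x7 ⊕ 0x8 = 0xF.

P1 = 0x3, P2 = 0xF, P3 = 0xD, P4 = 0xD, P5 = 0x1, P6 = 0xF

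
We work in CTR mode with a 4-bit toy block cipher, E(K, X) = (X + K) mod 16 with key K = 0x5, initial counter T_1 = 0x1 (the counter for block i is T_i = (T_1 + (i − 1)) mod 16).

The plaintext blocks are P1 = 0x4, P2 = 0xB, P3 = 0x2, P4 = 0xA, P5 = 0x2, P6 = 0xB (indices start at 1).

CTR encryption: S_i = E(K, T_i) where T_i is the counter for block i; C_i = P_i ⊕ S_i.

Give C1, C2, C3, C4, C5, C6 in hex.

C1: T = 0x1, S = E(K, T) = 0x6; 0x4 ⊕ 0x6 = 0x2.
C2: T = 0x2, S = E(K, T) = 0x7; 0xB ⊕ 0x7 = 0xC.
C3: T = 0x3, S = E(K, T) = 0x8; 0x2 ⊕ 0x8 = 0xA.
C4: T = 0x4, S = E(K, T) = 0x9; 0xA ⊕ 0x9 = 0x3.
C5: T = 0x5, S = E(K, T) = 0xA; 0x2 ⊕ 0xA = 0x8.
C6: T = 0x6, S = E(K, T) = 0xB; 0xB ⊕ 0xB = 0x0.

C1 = 0x2, C2 = 0xC, C3 = 0xA, C4 = 0x3, C5 = 0x8, C6 = 0x0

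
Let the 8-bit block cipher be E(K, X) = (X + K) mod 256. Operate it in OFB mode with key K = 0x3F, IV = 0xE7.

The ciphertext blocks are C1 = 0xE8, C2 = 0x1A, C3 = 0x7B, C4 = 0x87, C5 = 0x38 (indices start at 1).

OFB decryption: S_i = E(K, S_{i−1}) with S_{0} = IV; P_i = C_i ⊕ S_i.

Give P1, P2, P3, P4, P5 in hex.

P1 = 0xCE, P2 = 0x7F, P3 = 0xDF, P4 = 0x64, P5 = 0x1A

P1: S = E(K, 0xE7) = 0x26; 0xE8 ⊕ 0x26 = 0xCE.
P2: S = E(K, 0x26) = 0x65; 0x1A ⊕ 0x65 = 0x7F.
P3: S = E(K, 0x65) = 0xA4; 0x7B ⊕ 0xA4 = 0xDF.
P4: S = E(K, 0xA4) = 0xE3; 0x87 ⊕ 0xE3 = 0x64.
P5: S = E(K, 0xE3) = 0x22; 0x38 ⊕ 0x22 = 0x1A.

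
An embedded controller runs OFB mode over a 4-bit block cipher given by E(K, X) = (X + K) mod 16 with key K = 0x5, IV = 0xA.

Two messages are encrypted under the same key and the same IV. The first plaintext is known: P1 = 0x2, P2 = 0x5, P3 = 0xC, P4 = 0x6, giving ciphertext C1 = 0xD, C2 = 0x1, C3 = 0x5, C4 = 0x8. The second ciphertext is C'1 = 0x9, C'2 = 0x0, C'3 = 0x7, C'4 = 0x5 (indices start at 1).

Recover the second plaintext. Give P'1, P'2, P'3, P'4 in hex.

P'1 = 0x6, P'2 = 0x4, P'3 = 0xE, P'4 = 0xB

In OFB with a reused IV, both messages share the same keystream S_i, so C_i ⊕ C'_i = P_i ⊕ P'_i and thus P'_i = P_i ⊕ C_i ⊕ C'_i.
P'1: 0x2 ⊕ 0xD ⊕ 0x9 = 0x6.
P'2: 0x5 ⊕ 0x1 ⊕ 0x0 = 0x4.
P'3: 0xC ⊕ 0x5 ⊕ 0x7 = 0xE.
P'4: 0x6 ⊕ 0x8 ⊕ 0x5 = 0xB.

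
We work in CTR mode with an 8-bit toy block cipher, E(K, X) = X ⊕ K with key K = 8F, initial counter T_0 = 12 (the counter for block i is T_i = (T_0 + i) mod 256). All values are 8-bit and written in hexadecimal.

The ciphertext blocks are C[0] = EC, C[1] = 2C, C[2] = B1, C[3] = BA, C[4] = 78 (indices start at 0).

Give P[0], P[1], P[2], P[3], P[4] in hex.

CTR decryption: S_i = E(K, T_i) where T_i is the counter for block i; P_i = C_i ⊕ S_i.
P[0]: T = 12, S = E(K, T) = 9D; EC ⊕ 9D = 71.
P[1]: T = 13, S = E(K, T) = 9C; 2C ⊕ 9C = B0.
P[2]: T = 14, S = E(K, T) = 9B; B1 ⊕ 9B = 2A.
P[3]: T = 15, S = E(K, T) = 9A; BA ⊕ 9A = 20.
P[4]: T = 16, S = E(K, T) = 99; 78 ⊕ 99 = E1.

P[0] = 71, P[1] = B0, P[2] = 2A, P[3] = 20, P[4] = E1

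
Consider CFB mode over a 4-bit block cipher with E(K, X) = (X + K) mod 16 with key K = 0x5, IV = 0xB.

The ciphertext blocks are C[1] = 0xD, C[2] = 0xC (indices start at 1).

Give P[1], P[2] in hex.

P[1] = 0xD, P[2] = 0xE

CFB decryption: P_i = C_i ⊕ E(K, C_{i−1}), with C_{0} = IV.
P[1]: E(K, 0xB) = 0x0; 0xD ⊕ 0x0 = 0xD.
P[2]: E(K, 0xD) = 0x2; 0xC ⊕ 0x2 = 0xE.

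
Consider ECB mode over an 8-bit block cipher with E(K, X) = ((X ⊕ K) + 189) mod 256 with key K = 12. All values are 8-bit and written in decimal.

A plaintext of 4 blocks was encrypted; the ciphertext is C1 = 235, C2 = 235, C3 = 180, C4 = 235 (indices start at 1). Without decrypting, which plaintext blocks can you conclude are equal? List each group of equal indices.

P1 = P2 = P4

ECB encrypts each block independently with the same key, so equal ciphertext blocks imply equal plaintext blocks.
C1 = C2 = C4 = 235, so P1 = P2 = P4.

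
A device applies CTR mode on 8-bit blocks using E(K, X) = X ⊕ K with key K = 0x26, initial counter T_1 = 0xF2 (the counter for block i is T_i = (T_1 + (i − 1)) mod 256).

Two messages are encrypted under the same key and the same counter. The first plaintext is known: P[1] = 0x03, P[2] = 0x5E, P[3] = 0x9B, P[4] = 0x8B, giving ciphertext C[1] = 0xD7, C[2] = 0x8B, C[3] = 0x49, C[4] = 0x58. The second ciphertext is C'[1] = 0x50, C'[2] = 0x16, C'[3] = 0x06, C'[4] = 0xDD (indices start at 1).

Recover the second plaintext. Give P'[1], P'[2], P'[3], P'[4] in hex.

In CTR with a reused counter, both messages share the same keystream S_i, so C_i ⊕ C'_i = P_i ⊕ P'_i and thus P'_i = P_i ⊕ C_i ⊕ C'_i.
P'[1]: 0x03 ⊕ 0xD7 ⊕ 0x50 = 0x84.
P'[2]: 0x5E ⊕ 0x8B ⊕ 0x16 = 0xC3.
P'[3]: 0x9B ⊕ 0x49 ⊕ 0x06 = 0xD4.
P'[4]: 0x8B ⊕ 0x58 ⊕ 0xDD = 0x0E.

P'[1] = 0x84, P'[2] = 0xC3, P'[3] = 0xD4, P'[4] = 0x0E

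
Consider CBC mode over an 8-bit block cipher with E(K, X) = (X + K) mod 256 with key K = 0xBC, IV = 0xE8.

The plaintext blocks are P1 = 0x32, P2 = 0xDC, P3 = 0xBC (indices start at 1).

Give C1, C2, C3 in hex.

CBC encryption: C_i = E(K, P_i ⊕ C_{i−1}), with C_{0} = IV.
C1: P1 ⊕ 0xE8 = 0xDA; E(K, 0xDA) = 0x96.
C2: P2 ⊕ 0x96 = 0x4A; E(K, 0x4A) = 0x06.
C3: P3 ⊕ 0x06 = 0xBA; E(K, 0xBA) = 0x76.

C1 = 0x96, C2 = 0x06, C3 = 0x76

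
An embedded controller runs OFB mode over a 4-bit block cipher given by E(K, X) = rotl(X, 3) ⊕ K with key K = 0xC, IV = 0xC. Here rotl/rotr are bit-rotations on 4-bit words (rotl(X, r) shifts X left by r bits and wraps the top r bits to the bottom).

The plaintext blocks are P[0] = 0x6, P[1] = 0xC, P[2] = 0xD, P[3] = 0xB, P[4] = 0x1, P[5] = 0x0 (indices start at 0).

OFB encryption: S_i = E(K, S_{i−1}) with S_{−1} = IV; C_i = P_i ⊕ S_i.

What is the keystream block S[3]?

0xC

C[0]: S = E(K, 0xC) = 0xA; 0x6 ⊕ 0xA = 0xC.
C[1]: S = E(K, 0xA) = 0x9; 0xC ⊕ 0x9 = 0x5.
C[2]: S = E(K, 0x9) = 0x0; 0xD ⊕ 0x0 = 0xD.
C[3]: S = E(K, 0x0) = 0xC; 0xB ⊕ 0xC = 0x7.
So S[3] = 0xC.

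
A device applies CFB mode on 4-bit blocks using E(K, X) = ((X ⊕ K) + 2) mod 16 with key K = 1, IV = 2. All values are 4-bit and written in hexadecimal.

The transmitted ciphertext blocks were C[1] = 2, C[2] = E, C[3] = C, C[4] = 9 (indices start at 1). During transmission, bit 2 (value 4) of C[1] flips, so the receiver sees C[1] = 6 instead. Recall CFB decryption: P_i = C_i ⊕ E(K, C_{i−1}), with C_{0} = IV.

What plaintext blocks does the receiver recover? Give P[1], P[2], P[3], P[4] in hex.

P[1] = 3, P[2] = 7, P[3] = D, P[4] = 6

Only C[1] changed, to 6. In CFB, a change in C_i flips the same bit in P_i and garbles P_{i+1}. Decrypting the received ciphertext:
P[1]: E(K, 2) = 5; 6 ⊕ 5 = 3.
P[2]: E(K, 6) = 9; E ⊕ 9 = 7.
P[3]: E(K, E) = 1; C ⊕ 1 = D.
P[4]: E(K, C) = F; 9 ⊕ F = 6.
Blocks that differ from the original plaintext: P[1], P[2].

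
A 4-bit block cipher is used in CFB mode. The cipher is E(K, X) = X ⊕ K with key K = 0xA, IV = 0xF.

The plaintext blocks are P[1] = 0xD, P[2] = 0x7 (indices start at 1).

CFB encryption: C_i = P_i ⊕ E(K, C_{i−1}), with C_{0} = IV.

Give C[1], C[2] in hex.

C[1] = 0x8, C[2] = 0x5

C[1]: E(K, 0xF) = 0x5; 0xD ⊕ 0x5 = 0x8.
C[2]: E(K, 0x8) = 0x2; 0x7 ⊕ 0x2 = 0x5.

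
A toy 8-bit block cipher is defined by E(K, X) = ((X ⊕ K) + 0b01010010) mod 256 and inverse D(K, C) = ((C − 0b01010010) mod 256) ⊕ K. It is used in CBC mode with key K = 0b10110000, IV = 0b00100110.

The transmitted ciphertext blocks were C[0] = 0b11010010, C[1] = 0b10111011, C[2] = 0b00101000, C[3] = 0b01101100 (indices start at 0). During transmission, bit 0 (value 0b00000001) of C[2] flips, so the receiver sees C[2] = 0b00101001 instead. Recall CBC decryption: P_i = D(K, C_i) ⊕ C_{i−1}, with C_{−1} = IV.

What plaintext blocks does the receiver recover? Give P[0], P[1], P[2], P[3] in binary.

P[0] = 0b00010110, P[1] = 0b00001011, P[2] = 0b11011100, P[3] = 0b10000011

Only C[2] changed, to 0b00101001. In CBC, a change in C_i garbles P_i and flips the same bit in P_{i+1}. Decrypting the received ciphertext:
P[0]: D(K, 0b11010010) = 0b00110000; 0b00110000 ⊕ 0b00100110 = 0b00010110.
P[1]: D(K, 0b10111011) = 0b11011001; 0b11011001 ⊕ 0b11010010 = 0b00001011.
P[2]: D(K, 0b00101001) = 0b01100111; 0b01100111 ⊕ 0b10111011 = 0b11011100.
P[3]: D(K, 0b01101100) = 0b10101010; 0b10101010 ⊕ 0b00101001 = 0b10000011.
Blocks that differ from the original plaintext: P[2], P[3].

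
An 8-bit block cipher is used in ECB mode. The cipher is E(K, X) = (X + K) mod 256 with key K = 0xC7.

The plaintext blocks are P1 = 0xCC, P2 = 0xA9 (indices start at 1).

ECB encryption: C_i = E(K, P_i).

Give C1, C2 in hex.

C1 = 0x93, C2 = 0x70

C1: E(K, 0xCC) = 0x93.
C2: E(K, 0xA9) = 0x70.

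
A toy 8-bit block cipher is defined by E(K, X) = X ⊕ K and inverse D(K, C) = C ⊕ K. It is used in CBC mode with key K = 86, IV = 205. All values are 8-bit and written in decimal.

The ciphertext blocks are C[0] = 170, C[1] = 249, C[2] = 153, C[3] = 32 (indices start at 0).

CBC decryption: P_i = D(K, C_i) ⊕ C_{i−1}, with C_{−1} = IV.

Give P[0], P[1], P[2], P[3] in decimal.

P[0]: D(K, 170) = 252; 252 ⊕ 205 = 49.
P[1]: D(K, 249) = 175; 175 ⊕ 170 = 5.
P[2]: D(K, 153) = 207; 207 ⊕ 249 = 54.
P[3]: D(K, 32) = 118; 118 ⊕ 153 = 239.

P[0] = 49, P[1] = 5, P[2] = 54, P[3] = 239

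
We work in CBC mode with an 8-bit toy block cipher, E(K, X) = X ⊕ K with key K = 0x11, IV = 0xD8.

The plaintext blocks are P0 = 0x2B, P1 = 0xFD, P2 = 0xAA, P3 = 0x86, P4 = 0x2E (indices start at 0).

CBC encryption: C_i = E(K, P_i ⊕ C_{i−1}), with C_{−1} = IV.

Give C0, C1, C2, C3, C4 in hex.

C0: P0 ⊕ 0xD8 = 0xF3; E(K, 0xF3) = 0xE2.
C1: P1 ⊕ 0xE2 = 0x1F; E(K, 0x1F) = 0x0E.
C2: P2 ⊕ 0x0E = 0xA4; E(K, 0xA4) = 0xB5.
C3: P3 ⊕ 0xB5 = 0x33; E(K, 0x33) = 0x22.
C4: P4 ⊕ 0x22 = 0x0C; E(K, 0x0C) = 0x1D.

C0 = 0xE2, C1 = 0x0E, C2 = 0xB5, C3 = 0x22, C4 = 0x1D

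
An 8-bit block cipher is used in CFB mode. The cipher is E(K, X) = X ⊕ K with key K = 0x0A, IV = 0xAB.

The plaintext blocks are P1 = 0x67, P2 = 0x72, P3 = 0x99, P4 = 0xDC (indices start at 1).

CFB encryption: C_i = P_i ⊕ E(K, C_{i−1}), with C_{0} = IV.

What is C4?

C4 = 0xFB

C1: E(K, 0xAB) = 0xA1; 0x67 ⊕ 0xA1 = 0xC6.
C2: E(K, 0xC6) = 0xCC; 0x72 ⊕ 0xCC = 0xBE.
C3: E(K, 0xBE) = 0xB4; 0x99 ⊕ 0xB4 = 0x2D.
C4: E(K, 0x2D) = 0x27; 0xDC ⊕ 0x27 = 0xFB.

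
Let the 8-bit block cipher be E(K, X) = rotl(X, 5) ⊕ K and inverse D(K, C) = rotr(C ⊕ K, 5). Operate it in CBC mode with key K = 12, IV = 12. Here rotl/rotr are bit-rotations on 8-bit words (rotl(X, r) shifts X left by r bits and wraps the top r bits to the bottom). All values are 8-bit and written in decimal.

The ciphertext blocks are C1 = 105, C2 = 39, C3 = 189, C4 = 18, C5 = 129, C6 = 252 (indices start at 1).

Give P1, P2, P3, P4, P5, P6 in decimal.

CBC decryption: P_i = D(K, C_i) ⊕ C_{i−1}, with C_{0} = IV.
P1: D(K, 105) = 43; 43 ⊕ 12 = 39.
P2: D(K, 39) = 89; 89 ⊕ 105 = 48.
P3: D(K, 189) = 141; 141 ⊕ 39 = 170.
P4: D(K, 18) = 240; 240 ⊕ 189 = 77.
P5: D(K, 129) = 108; 108 ⊕ 18 = 126.
P6: D(K, 252) = 135; 135 ⊕ 129 = 6.

P1 = 39, P2 = 48, P3 = 170, P4 = 77, P5 = 126, P6 = 6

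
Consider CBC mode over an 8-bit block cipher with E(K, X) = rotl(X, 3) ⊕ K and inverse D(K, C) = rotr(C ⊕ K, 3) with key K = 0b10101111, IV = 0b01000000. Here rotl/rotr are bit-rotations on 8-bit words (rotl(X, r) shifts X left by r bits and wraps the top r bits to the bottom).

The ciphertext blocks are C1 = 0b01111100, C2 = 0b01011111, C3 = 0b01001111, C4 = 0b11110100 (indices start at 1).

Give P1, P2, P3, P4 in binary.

CBC decryption: P_i = D(K, C_i) ⊕ C_{i−1}, with C_{0} = IV.
P1: D(K, 0b01111100) = 0b01111010; 0b01111010 ⊕ 0b01000000 = 0b00111010.
P2: D(K, 0b01011111) = 0b00011110; 0b00011110 ⊕ 0b01111100 = 0b01100010.
P3: D(K, 0b01001111) = 0b00011100; 0b00011100 ⊕ 0b01011111 = 0b01000011.
P4: D(K, 0b11110100) = 0b01101011; 0b01101011 ⊕ 0b01001111 = 0b00100100.

P1 = 0b00111010, P2 = 0b01100010, P3 = 0b01000011, P4 = 0b00100100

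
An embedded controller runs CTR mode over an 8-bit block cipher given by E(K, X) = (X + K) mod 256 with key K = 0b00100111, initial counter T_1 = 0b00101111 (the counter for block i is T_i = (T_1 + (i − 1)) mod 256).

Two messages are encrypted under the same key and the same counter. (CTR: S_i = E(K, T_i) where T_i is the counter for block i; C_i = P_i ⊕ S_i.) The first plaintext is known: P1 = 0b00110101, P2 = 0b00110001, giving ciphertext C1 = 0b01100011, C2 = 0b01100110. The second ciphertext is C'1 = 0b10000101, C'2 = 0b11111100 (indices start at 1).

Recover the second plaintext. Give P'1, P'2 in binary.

P'1 = 0b11010011, P'2 = 0b10101011

In CTR with a reused counter, both messages share the same keystream S_i, so C_i ⊕ C'_i = P_i ⊕ P'_i and thus P'_i = P_i ⊕ C_i ⊕ C'_i.
P'1: 0b00110101 ⊕ 0b01100011 ⊕ 0b10000101 = 0b11010011.
P'2: 0b00110001 ⊕ 0b01100110 ⊕ 0b11111100 = 0b10101011.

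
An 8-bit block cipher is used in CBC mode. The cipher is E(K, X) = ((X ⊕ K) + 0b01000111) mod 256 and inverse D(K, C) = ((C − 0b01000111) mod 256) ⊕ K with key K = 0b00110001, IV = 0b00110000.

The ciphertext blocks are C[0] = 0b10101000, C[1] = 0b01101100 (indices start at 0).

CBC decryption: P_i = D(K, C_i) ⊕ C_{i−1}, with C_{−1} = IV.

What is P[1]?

P[1]: D(K, 0b01101100) = 0b00010100; 0b00010100 ⊕ 0b10101000 = 0b10111100.

P[1] = 0b10111100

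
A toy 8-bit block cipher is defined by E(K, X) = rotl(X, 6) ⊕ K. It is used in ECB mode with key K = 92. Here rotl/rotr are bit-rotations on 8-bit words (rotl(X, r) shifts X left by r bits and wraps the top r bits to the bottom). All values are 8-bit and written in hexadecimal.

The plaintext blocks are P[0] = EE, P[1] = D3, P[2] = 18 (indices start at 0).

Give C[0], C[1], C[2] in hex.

ECB encryption: C_i = E(K, P_i).
C[0]: E(K, EE) = 29.
C[1]: E(K, D3) = 66.
C[2]: E(K, 18) = 94.

C[0] = 29, C[1] = 66, C[2] = 94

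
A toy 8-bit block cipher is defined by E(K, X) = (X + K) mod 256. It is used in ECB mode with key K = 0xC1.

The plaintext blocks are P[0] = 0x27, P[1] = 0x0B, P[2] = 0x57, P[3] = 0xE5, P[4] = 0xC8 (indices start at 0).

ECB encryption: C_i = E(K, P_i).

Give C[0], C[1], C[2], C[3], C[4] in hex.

C[0]: E(K, 0x27) = 0xE8.
C[1]: E(K, 0x0B) = 0xCC.
C[2]: E(K, 0x57) = 0x18.
C[3]: E(K, 0xE5) = 0xA6.
C[4]: E(K, 0xC8) = 0x89.

C[0] = 0xE8, C[1] = 0xCC, C[2] = 0x18, C[3] = 0xA6, C[4] = 0x89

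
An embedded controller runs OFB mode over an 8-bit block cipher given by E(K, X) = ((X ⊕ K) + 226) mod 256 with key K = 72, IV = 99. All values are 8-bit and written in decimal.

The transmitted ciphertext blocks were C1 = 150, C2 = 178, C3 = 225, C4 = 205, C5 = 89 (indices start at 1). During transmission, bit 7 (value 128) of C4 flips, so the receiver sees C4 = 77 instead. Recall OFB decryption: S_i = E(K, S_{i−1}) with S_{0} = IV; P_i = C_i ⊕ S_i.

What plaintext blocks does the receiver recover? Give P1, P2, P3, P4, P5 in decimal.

P1 = 155, P2 = 149, P3 = 176, P4 = 182, P5 = 204

Only C4 changed, to 77. In OFB, a change in C_i flips the same bit in P_i only; the keystream is unaffected. Decrypting the received ciphertext:
P1: S = E(K, 99) = 13; 150 ⊕ 13 = 155.
P2: S = E(K, 13) = 39; 178 ⊕ 39 = 149.
P3: S = E(K, 39) = 81; 225 ⊕ 81 = 176.
P4: S = E(K, 81) = 251; 77 ⊕ 251 = 182.
P5: S = E(K, 251) = 149; 89 ⊕ 149 = 204.
Blocks that differ from the original plaintext: P4.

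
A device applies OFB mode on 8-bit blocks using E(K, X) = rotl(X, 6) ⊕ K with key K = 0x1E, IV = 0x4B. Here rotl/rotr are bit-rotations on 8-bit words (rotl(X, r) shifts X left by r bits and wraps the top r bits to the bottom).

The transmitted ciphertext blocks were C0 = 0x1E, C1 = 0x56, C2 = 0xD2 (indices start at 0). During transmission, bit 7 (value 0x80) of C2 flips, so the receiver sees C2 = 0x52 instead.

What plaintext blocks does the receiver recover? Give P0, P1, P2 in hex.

OFB decryption: S_i = E(K, S_{i−1}) with S_{−1} = IV; P_i = C_i ⊕ S_i.
Only C2 changed, to 0x52. In OFB, a change in C_i flips the same bit in P_i only; the keystream is unaffected. Decrypting the received ciphertext:
P0: S = E(K, 0x4B) = 0xCC; 0x1E ⊕ 0xCC = 0xD2.
P1: S = E(K, 0xCC) = 0x2D; 0x56 ⊕ 0x2D = 0x7B.
P2: S = E(K, 0x2D) = 0x55; 0x52 ⊕ 0x55 = 0x07.
Blocks that differ from the original plaintext: P2.

P0 = 0xD2, P1 = 0x7B, P2 = 0x07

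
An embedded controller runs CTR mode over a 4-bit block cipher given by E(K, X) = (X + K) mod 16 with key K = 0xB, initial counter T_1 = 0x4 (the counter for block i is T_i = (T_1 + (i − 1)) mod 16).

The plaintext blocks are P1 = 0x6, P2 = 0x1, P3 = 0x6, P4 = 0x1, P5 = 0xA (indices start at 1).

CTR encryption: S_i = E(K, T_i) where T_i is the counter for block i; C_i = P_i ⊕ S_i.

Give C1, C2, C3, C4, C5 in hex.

C1 = 0x9, C2 = 0x1, C3 = 0x7, C4 = 0x3, C5 = 0x9

C1: T = 0x4, S = E(K, T) = 0xF; 0x6 ⊕ 0xF = 0x9.
C2: T = 0x5, S = E(K, T) = 0x0; 0x1 ⊕ 0x0 = 0x1.
C3: T = 0x6, S = E(K, T) = 0x1; 0x6 ⊕ 0x1 = 0x7.
C4: T = 0x7, S = E(K, T) = 0x2; 0x1 ⊕ 0x2 = 0x3.
C5: T = 0x8, S = E(K, T) = 0x3; 0xA ⊕ 0x3 = 0x9.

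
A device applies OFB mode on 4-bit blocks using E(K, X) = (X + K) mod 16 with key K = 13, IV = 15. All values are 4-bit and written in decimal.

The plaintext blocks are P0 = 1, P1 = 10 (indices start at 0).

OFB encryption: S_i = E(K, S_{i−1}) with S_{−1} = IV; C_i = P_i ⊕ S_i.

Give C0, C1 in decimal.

C0: S = E(K, 15) = 12; 1 ⊕ 12 = 13.
C1: S = E(K, 12) = 9; 10 ⊕ 9 = 3.

C0 = 13, C1 = 3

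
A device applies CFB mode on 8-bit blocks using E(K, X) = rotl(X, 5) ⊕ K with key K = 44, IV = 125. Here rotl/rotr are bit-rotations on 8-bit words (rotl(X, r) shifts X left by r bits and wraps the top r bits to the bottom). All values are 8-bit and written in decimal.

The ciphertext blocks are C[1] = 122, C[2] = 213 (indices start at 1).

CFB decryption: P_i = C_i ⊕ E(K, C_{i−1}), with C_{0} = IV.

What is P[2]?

P[2]: E(K, 122) = 99; 213 ⊕ 99 = 182.

P[2] = 182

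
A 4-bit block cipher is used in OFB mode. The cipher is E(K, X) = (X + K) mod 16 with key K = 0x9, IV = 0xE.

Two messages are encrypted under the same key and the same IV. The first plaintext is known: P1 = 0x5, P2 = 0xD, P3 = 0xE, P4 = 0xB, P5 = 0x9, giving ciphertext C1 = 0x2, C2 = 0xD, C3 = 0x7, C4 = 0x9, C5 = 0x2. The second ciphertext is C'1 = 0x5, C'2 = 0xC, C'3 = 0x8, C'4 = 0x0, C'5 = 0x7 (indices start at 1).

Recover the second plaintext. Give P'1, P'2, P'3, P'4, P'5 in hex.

In OFB with a reused IV, both messages share the same keystream S_i, so C_i ⊕ C'_i = P_i ⊕ P'_i and thus P'_i = P_i ⊕ C_i ⊕ C'_i.
P'1: 0x5 ⊕ 0x2 ⊕ 0x5 = 0x2.
P'2: 0xD ⊕ 0xD ⊕ 0xC = 0xC.
P'3: 0xE ⊕ 0x7 ⊕ 0x8 = 0x1.
P'4: 0xB ⊕ 0x9 ⊕ 0x0 = 0x2.
P'5: 0x9 ⊕ 0x2 ⊕ 0x7 = 0xC.

P'1 = 0x2, P'2 = 0xC, P'3 = 0x1, P'4 = 0x2, P'5 = 0xC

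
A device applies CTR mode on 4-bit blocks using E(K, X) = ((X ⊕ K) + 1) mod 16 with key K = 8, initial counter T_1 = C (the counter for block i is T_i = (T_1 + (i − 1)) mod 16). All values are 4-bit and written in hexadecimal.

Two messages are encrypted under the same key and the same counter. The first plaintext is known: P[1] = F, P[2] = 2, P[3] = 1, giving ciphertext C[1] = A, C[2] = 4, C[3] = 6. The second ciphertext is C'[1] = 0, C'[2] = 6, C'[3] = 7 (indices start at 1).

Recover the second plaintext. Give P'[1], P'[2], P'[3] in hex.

In CTR with a reused counter, both messages share the same keystream S_i, so C_i ⊕ C'_i = P_i ⊕ P'_i and thus P'_i = P_i ⊕ C_i ⊕ C'_i.
P'[1]: F ⊕ A ⊕ 0 = 5.
P'[2]: 2 ⊕ 4 ⊕ 6 = 0.
P'[3]: 1 ⊕ 6 ⊕ 7 = 0.

P'[1] = 5, P'[2] = 0, P'[3] = 0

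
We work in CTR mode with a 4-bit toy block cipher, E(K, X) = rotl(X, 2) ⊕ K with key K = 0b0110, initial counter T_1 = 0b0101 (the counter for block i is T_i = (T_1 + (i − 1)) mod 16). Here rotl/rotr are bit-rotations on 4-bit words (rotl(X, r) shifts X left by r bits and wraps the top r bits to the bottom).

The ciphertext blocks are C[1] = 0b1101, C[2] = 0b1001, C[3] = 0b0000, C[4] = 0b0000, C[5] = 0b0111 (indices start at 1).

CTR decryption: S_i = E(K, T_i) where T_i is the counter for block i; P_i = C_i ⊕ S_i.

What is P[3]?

P[3] = 0b1011

P[3]: T = 0b0111, S = E(K, T) = 0b1011; 0b0000 ⊕ 0b1011 = 0b1011.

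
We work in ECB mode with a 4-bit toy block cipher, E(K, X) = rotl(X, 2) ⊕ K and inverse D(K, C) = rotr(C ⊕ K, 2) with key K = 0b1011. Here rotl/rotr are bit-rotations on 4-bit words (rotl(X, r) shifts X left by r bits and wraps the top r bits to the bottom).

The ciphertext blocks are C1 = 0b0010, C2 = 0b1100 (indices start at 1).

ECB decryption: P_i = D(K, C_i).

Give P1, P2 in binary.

P1: D(K, 0b0010) = 0b0110.
P2: D(K, 0b1100) = 0b1101.

P1 = 0b0110, P2 = 0b1101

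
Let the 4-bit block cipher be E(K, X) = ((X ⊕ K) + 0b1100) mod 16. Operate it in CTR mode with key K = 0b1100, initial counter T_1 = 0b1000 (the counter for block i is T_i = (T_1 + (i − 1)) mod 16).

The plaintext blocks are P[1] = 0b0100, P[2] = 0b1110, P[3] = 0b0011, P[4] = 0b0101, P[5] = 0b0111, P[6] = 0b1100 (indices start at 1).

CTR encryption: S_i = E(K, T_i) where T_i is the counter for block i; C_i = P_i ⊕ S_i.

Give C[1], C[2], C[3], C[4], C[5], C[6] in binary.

C[1]: T = 0b1000, S = E(K, T) = 0b0000; 0b0100 ⊕ 0b0000 = 0b0100.
C[2]: T = 0b1001, S = E(K, T) = 0b0001; 0b1110 ⊕ 0b0001 = 0b1111.
C[3]: T = 0b1010, S = E(K, T) = 0b0010; 0b0011 ⊕ 0b0010 = 0b0001.
C[4]: T = 0b1011, S = E(K, T) = 0b0011; 0b0101 ⊕ 0b0011 = 0b0110.
C[5]: T = 0b1100, S = E(K, T) = 0b1100; 0b0111 ⊕ 0b1100 = 0b1011.
C[6]: T = 0b1101, S = E(K, T) = 0b1101; 0b1100 ⊕ 0b1101 = 0b0001.

C[1] = 0b0100, C[2] = 0b1111, C[3] = 0b0001, C[4] = 0b0110, C[5] = 0b1011, C[6] = 0b0001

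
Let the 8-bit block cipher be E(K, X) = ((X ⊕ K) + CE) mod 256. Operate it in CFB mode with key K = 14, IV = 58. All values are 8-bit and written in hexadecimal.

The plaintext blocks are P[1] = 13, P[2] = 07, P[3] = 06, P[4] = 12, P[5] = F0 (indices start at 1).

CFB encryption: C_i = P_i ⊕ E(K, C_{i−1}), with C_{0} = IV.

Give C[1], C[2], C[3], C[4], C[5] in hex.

C[1] = 09, C[2] = EC, C[3] = C0, C[4] = B0, C[5] = 82

C[1]: E(K, 58) = 1A; 13 ⊕ 1A = 09.
C[2]: E(K, 09) = EB; 07 ⊕ EB = EC.
C[3]: E(K, EC) = C6; 06 ⊕ C6 = C0.
C[4]: E(K, C0) = A2; 12 ⊕ A2 = B0.
C[5]: E(K, B0) = 72; F0 ⊕ 72 = 82.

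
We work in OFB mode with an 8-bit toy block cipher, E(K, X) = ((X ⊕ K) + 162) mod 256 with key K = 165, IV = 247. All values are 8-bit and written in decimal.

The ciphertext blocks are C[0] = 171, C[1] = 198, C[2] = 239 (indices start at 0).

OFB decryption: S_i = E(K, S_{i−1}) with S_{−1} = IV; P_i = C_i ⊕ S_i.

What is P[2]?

P[2] = 23

P[0]: S = E(K, 247) = 244; 171 ⊕ 244 = 95.
P[1]: S = E(K, 244) = 243; 198 ⊕ 243 = 53.
P[2]: S = E(K, 243) = 248; 239 ⊕ 248 = 23.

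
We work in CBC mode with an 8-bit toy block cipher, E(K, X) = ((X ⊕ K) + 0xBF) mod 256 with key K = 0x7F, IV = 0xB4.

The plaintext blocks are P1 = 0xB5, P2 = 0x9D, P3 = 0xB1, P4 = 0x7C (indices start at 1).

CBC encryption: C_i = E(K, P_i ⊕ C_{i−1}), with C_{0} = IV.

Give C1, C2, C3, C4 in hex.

C1 = 0x3D, C2 = 0x9E, C3 = 0x0F, C4 = 0xCB

C1: P1 ⊕ 0xB4 = 0x01; E(K, 0x01) = 0x3D.
C2: P2 ⊕ 0x3D = 0xA0; E(K, 0xA0) = 0x9E.
C3: P3 ⊕ 0x9E = 0x2F; E(K, 0x2F) = 0x0F.
C4: P4 ⊕ 0x0F = 0x73; E(K, 0x73) = 0xCB.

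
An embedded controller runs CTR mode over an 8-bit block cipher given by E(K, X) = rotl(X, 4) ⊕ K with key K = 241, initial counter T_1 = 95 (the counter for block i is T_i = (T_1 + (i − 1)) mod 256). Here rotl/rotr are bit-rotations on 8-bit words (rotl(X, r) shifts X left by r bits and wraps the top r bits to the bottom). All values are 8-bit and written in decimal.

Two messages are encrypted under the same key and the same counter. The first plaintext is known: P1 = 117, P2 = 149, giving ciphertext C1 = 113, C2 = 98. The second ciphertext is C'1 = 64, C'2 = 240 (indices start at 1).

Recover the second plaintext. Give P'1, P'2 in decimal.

P'1 = 68, P'2 = 7

In CTR with a reused counter, both messages share the same keystream S_i, so C_i ⊕ C'_i = P_i ⊕ P'_i and thus P'_i = P_i ⊕ C_i ⊕ C'_i.
P'1: 117 ⊕ 113 ⊕ 64 = 68.
P'2: 149 ⊕ 98 ⊕ 240 = 7.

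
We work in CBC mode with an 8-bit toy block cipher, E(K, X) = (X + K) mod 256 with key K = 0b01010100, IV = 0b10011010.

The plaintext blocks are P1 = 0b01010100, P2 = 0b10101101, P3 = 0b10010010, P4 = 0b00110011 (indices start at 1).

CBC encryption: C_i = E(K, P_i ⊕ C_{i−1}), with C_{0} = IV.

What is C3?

C3 = 0b11000101

C1: P1 ⊕ 0b10011010 = 0b11001110; E(K, 0b11001110) = 0b00100010.
C2: P2 ⊕ 0b00100010 = 0b10001111; E(K, 0b10001111) = 0b11100011.
C3: P3 ⊕ 0b11100011 = 0b01110001; E(K, 0b01110001) = 0b11000101.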